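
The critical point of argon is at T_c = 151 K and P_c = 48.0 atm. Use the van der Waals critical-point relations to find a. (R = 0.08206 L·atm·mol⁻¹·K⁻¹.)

From T_c = 8a/(27Rb) and P_c = a/(27b²): a = 27 R² T_c²/(64 P_c).
a = 27×(0.08206)²×(151)²/(64×48.0) = 4145.5/3072.0 = 1.349 L²·atm/mol²

a ≈ 1.349 L²·atm/mol²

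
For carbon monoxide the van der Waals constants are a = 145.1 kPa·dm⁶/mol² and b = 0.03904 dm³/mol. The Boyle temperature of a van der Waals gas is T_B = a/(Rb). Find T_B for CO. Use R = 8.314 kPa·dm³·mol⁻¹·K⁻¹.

T_B ≈ 447.0 K

For a van der Waals gas the second virial coefficient B₂ = b − a/(RT) vanishes at T_B = a/(Rb).
T_B = 145.1/(8.314×0.03904) = 145.1/0.32458 = 447.0 K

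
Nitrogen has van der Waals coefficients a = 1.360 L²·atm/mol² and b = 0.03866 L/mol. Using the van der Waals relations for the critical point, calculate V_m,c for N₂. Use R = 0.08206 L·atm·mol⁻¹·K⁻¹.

V_m,c ≈ 0.1160 L/mol

For a van der Waals gas, V_m,c = 3b.
V_m,c = 3×0.03866 = 0.1160 L/mol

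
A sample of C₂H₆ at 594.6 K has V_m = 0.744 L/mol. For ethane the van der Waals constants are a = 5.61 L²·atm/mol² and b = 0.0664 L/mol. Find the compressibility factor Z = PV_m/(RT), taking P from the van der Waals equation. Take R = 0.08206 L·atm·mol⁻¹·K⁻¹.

P = RT/(V_m − b) − a/V_m² = (0.08206)(594.6)/(0.744 − 0.0664) − 5.61/(0.744)²
  = 48.793/0.67760 − 10.135 = 72.009 − 10.135 = 61.874 atm
Z = PV_m/(RT) = (61.874)(0.744)/((0.08206)(594.6)) = 46.034/48.793 = 0.9435

Z ≈ 0.9435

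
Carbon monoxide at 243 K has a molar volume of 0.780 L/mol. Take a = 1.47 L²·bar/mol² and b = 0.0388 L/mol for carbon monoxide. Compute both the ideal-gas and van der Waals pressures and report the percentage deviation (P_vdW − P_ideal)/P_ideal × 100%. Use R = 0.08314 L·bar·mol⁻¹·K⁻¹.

Ideal: P_ideal = RT/V_m = (0.08314)(243)/0.780 = 25.9013 bar
vdW: P = RT/(V_m − b) − a/V_m² = 20.2030/0.741200 − 1.47/0.608400 = 27.2572 − 2.41617 = 24.8410 bar
% deviation = (24.8410 − 25.9013)/25.9013 × 100% = -4.09%

-4.09 %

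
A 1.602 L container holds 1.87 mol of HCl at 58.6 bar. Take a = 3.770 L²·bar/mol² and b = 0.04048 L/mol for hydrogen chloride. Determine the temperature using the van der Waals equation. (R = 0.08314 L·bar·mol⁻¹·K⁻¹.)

T ≈ 625.7 K

T = (P + a n²/V²)(V − nb)/(nR)
P + a n²/V² = 58.6 + (3.770)(1.87)²/(1.602)² = 63.737 bar
V − nb = 1.602 − (1.87)(0.04048) = 1.5263 L
T = (63.737)(1.5263)/((1.87)(0.08314)) = 625.7 K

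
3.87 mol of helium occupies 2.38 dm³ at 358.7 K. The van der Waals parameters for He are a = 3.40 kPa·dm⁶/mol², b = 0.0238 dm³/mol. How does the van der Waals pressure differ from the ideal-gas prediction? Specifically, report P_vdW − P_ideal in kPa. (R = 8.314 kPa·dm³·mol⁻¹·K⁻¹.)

ΔP ≈ 186.2 kPa

Ideal: P_ideal = nRT/V = (3.87)(8.314)(358.7)/2.38 = 4849.26 kPa
vdW: P = nRT/(V − nb) − a n²/V² = 11541.2/2.28789 − 50.9215/5.66440 = 5044.47 − 8.98974 = 5035.48 kPa
ΔP = 5035.48 − 4849.26 = 186.2 kPa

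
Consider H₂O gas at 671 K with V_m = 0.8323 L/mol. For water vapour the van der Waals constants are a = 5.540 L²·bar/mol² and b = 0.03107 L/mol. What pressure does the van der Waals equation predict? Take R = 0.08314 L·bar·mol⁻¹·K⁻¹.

P ≈ 61.63 bar

P = RT/(V_m − b) − a/V_m²
RT/(V_m − b) = (0.08314)(671)/(0.8323 − 0.03107) = 55.787/0.80123 = 69.627 bar
a/V_m² = 5.540/(0.8323)² = 7.9974 bar
P = 69.627 − 7.9974 = 61.63 bar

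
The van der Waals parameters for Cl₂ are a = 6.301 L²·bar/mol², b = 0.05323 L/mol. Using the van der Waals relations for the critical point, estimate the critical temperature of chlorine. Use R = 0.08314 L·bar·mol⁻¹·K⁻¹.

For a van der Waals gas, T_c = 8a/(27Rb).
T_c = 8×6.301/(27×0.08314×0.05323) = 50.408/0.11949 = 421.9 K

T_c ≈ 421.9 K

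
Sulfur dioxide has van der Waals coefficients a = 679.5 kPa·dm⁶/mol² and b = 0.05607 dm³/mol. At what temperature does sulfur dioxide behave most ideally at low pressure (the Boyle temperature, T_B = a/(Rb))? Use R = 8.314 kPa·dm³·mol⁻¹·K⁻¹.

T_B ≈ 1458 K

For a van der Waals gas the second virial coefficient B₂ = b − a/(RT) vanishes at T_B = a/(Rb).
T_B = 679.5/(8.314×0.05607) = 679.5/0.46617 = 1458 K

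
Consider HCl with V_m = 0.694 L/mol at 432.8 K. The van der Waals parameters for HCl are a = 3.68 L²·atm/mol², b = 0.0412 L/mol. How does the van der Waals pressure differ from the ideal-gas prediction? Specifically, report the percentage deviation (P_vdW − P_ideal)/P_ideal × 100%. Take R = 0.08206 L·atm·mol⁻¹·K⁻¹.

Ideal: P_ideal = RT/V_m = (0.08206)(432.8)/0.694 = 51.1752 atm
vdW: P = RT/(V_m − b) − a/V_m² = 35.5156/0.652800 − 3.68/0.481636 = 54.4050 − 7.64062 = 46.7644 atm
% deviation = (46.7644 − 51.1752)/51.1752 × 100% = -8.62%

-8.62 %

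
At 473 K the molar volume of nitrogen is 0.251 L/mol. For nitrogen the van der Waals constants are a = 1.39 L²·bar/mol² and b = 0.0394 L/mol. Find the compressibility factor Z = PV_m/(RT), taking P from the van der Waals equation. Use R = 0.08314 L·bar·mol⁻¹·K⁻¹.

Z ≈ 1.045

P = RT/(V_m − b) − a/V_m² = (0.08314)(473)/(0.251 − 0.0394) − 1.39/(0.251)²
  = 39.325/0.21160 − 22.063 = 185.85 − 22.063 = 163.79 bar
Z = PV_m/(RT) = (163.79)(0.251)/((0.08314)(473)) = 41.111/39.325 = 1.045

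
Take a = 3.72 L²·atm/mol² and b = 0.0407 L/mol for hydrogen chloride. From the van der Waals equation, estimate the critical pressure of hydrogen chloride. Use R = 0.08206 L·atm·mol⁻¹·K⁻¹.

P_c ≈ 83.17 atm

For a van der Waals gas, P_c = a/(27b²).
P_c = 3.72/(27×(0.0407)²) = 3.72/0.044725 = 83.17 atm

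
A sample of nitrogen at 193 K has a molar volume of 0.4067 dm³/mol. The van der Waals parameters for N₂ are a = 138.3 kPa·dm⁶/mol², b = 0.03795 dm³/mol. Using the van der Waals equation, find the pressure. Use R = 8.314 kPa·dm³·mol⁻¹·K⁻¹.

P ≈ 3515 kPa

P = RT/(V_m − b) − a/V_m²
RT/(V_m − b) = (8.314)(193)/(0.4067 − 0.03795) = 1604.6/0.36875 = 4351.5 kPa
a/V_m² = 138.3/(0.4067)² = 836.13 kPa
P = 4351.5 − 836.13 = 3515 kPa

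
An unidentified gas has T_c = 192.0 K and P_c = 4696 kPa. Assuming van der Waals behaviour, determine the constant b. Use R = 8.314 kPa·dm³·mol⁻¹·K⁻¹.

b ≈ 0.04249 dm³/mol

From T_c = 8a/(27Rb) and P_c = a/(27b²): b = R T_c/(8 P_c).
b = (8.314)(192.0)/(8×4696) = 1596.3/37568 = 0.04249 dm³/mol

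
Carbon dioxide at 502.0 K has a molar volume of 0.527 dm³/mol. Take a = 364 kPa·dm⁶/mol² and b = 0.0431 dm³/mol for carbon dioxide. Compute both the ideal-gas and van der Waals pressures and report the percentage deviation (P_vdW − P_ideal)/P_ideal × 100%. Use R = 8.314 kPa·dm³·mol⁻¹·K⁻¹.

Ideal: P_ideal = RT/V_m = (8.314)(502.0)/0.527 = 7919.60 kPa
vdW: P = RT/(V_m − b) − a/V_m² = 4173.63/0.483900 − 364/0.277729 = 8624.98 − 1310.63 = 7314.35 kPa
% deviation = (7314.35 − 7919.60)/7919.60 × 100% = -7.64%

-7.64 %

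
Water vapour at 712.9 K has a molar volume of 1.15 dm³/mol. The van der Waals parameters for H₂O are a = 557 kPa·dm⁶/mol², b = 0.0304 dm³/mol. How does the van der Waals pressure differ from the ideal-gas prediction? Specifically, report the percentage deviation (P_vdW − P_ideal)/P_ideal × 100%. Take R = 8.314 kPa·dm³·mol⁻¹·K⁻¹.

Ideal: P_ideal = RT/V_m = (8.314)(712.9)/1.15 = 5153.96 kPa
vdW: P = RT/(V_m − b) − a/V_m² = 5927.05/1.11960 − 557/1.32250 = 5293.90 − 421.172 = 4872.73 kPa
% deviation = (4872.73 − 5153.96)/5153.96 × 100% = -5.46%

-5.46 %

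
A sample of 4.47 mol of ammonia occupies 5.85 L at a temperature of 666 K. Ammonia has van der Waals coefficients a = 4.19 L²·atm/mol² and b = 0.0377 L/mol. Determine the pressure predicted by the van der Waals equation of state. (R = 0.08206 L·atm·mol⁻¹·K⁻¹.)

P = nRT/(V − nb) − a n²/V²
nRT/(V − nb) = (4.47)(0.08206)(666)/(5.85 − 4.47×0.0377) = 244.29/5.6815 = 42.997 atm
a n²/V² = (4.19)(4.47)²/(5.85)² = 2.4463 atm
P = 42.997 − 2.4463 = 40.55 atm

P ≈ 40.55 atm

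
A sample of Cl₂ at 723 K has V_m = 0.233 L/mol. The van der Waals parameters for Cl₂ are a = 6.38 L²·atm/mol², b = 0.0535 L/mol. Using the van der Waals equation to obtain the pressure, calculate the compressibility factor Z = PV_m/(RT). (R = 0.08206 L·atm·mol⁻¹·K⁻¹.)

P = RT/(V_m − b) − a/V_m² = (0.08206)(723)/(0.233 − 0.0535) − 6.38/(0.233)²
  = 59.329/0.17950 − 117.52 = 330.52 − 117.52 = 213.00 atm
Z = PV_m/(RT) = (213.00)(0.233)/((0.08206)(723)) = 49.629/59.329 = 0.8365

Z ≈ 0.8365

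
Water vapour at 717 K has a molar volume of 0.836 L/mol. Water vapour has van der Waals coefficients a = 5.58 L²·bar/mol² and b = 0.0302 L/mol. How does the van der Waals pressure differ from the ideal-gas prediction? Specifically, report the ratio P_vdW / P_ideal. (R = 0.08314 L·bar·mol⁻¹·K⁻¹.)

P_vdW / P_ideal ≈ 0.9255

Ideal: P_ideal = RT/V_m = (0.08314)(717)/0.836 = 71.3055 bar
vdW: P = RT/(V_m − b) − a/V_m² = 59.6114/0.805800 − 5.58/0.698896 = 73.9779 − 7.98402 = 65.9939 bar
Ratio = 65.9939/71.3055 = 0.9255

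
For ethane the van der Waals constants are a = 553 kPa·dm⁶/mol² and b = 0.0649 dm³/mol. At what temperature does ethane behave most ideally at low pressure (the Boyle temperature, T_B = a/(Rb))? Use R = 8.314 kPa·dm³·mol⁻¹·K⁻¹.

T_B ≈ 1025 K

For a van der Waals gas the second virial coefficient B₂ = b − a/(RT) vanishes at T_B = a/(Rb).
T_B = 553/(8.314×0.0649) = 553/0.53958 = 1025 K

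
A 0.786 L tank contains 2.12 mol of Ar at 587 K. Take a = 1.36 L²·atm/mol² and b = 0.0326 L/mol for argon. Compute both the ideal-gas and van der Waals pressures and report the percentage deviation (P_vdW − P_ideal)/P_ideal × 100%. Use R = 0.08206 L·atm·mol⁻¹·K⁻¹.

Ideal: P_ideal = nRT/V = (2.12)(0.08206)(587)/0.786 = 129.922 atm
vdW: P = nRT/(V − nb) − a n²/V² = 102.119/0.716888 − 6.11238/0.617796 = 142.448 − 9.89385 = 132.554 atm
% deviation = (132.554 − 129.922)/129.922 × 100% = 2.03%

2.03 %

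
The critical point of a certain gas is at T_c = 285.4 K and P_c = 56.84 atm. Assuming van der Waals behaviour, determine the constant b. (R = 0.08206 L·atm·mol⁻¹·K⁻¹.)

b ≈ 0.05150 L/mol

From T_c = 8a/(27Rb) and P_c = a/(27b²): b = R T_c/(8 P_c).
b = (0.08206)(285.4)/(8×56.84) = 23.420/454.72 = 0.05150 L/mol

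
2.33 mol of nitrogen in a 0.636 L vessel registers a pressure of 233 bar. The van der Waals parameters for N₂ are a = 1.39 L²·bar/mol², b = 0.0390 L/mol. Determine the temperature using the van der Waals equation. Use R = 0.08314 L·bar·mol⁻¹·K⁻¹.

T ≈ 708.2 K

T = (P + a n²/V²)(V − nb)/(nR)
P + a n²/V² = 233 + (1.39)(2.33)²/(0.636)² = 251.66 bar
V − nb = 0.636 − (2.33)(0.0390) = 0.54513 L
T = (251.66)(0.54513)/((2.33)(0.08314)) = 708.2 K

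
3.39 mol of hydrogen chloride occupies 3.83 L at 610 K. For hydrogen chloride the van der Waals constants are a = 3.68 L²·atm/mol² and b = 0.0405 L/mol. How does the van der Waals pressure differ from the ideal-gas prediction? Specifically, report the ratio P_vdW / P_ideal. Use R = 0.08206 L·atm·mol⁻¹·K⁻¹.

P_vdW / P_ideal ≈ 0.9721

Ideal: P_ideal = nRT/V = (3.39)(0.08206)(610)/3.83 = 44.3060 atm
vdW: P = nRT/(V − nb) − a n²/V² = 169.692/3.69271 − 42.2909/14.6689 = 45.9532 − 2.88303 = 43.0702 atm
Ratio = 43.0702/44.3060 = 0.9721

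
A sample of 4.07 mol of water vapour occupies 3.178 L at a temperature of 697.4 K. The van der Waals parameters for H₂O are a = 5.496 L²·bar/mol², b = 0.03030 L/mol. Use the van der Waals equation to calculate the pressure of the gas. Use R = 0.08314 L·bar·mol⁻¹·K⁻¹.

P = nRT/(V − nb) − a n²/V²
nRT/(V − nb) = (4.07)(0.08314)(697.4)/(3.178 − 4.07×0.03030) = 235.99/3.0547 = 77.255 bar
a n²/V² = (5.496)(4.07)²/(3.178)² = 9.0142 bar
P = 77.255 − 9.0142 = 68.24 bar

P ≈ 68.24 bar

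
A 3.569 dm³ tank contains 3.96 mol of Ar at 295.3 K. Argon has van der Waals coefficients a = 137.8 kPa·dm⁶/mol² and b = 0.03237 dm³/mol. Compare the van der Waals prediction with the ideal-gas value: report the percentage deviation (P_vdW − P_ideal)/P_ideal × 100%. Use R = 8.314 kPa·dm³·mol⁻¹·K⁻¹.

Ideal: P_ideal = nRT/V = (3.96)(8.314)(295.3)/3.569 = 2724.09 kPa
vdW: P = nRT/(V − nb) − a n²/V² = 9722.29/3.44081 − 2160.92/12.7378 = 2825.58 − 169.646 = 2655.93 kPa
% deviation = (2655.93 − 2724.09)/2724.09 × 100% = -2.50%

-2.50 %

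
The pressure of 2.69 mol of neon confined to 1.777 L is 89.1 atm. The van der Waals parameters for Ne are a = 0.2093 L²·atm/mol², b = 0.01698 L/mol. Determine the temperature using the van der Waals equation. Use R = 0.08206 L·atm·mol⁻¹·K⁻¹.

T = (P + a n²/V²)(V − nb)/(nR)
P + a n²/V² = 89.1 + (0.2093)(2.69)²/(1.777)² = 89.580 atm
V − nb = 1.777 − (2.69)(0.01698) = 1.7313 L
T = (89.580)(1.7313)/((2.69)(0.08206)) = 702.6 K

T ≈ 702.6 K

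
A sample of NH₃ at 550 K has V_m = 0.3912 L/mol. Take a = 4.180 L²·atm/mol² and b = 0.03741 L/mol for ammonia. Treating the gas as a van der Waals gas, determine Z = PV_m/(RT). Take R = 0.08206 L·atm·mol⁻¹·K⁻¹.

P = RT/(V_m − b) − a/V_m² = (0.08206)(550)/(0.3912 − 0.03741) − 4.180/(0.3912)²
  = 45.133/0.35379 − 27.314 = 127.57 − 27.314 = 100.26 atm
Z = PV_m/(RT) = (100.26)(0.3912)/((0.08206)(550)) = 39.222/45.133 = 0.8690

Z ≈ 0.8690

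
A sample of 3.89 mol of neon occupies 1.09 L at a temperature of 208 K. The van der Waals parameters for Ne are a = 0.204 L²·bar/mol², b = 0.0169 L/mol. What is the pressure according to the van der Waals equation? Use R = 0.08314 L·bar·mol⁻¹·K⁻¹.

P = nRT/(V − nb) − a n²/V²
nRT/(V − nb) = (3.89)(0.08314)(208)/(1.09 − 3.89×0.0169) = 67.270/1.0243 = 65.674 bar
a n²/V² = (0.204)(3.89)²/(1.09)² = 2.5982 bar
P = 65.674 − 2.5982 = 63.08 bar

P ≈ 63.08 bar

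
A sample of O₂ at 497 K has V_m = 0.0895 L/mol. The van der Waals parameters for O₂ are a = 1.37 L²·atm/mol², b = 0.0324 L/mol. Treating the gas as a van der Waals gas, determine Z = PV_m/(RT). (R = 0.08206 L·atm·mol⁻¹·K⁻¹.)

P = RT/(V_m − b) − a/V_m² = (0.08206)(497)/(0.0895 − 0.0324) − 1.37/(0.0895)²
  = 40.784/0.057100 − 171.03 = 714.26 − 171.03 = 543.23 atm
Z = PV_m/(RT) = (543.23)(0.0895)/((0.08206)(497)) = 48.619/40.784 = 1.192

Z ≈ 1.192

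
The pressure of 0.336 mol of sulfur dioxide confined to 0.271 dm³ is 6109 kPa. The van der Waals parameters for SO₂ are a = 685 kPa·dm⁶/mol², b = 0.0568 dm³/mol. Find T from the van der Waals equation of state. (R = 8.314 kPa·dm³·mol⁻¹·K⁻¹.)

T ≈ 645.9 K

T = (P + a n²/V²)(V − nb)/(nR)
P + a n²/V² = 6109 + (685)(0.336)²/(0.271)² = 7162.0 kPa
V − nb = 0.271 − (0.336)(0.0568) = 0.25192 dm³
T = (7162.0)(0.25192)/((0.336)(8.314)) = 645.9 K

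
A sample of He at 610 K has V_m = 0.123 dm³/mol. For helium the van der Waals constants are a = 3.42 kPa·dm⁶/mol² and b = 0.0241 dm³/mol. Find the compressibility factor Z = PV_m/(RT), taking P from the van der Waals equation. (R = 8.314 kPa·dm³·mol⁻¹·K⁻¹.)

P = RT/(V_m − b) − a/V_m² = (8.314)(610)/(0.123 − 0.0241) − 3.42/(0.123)²
  = 5071.5/0.098900 − 226.06 = 51279 − 226.06 = 51053 kPa
Z = PV_m/(RT) = (51053)(0.123)/((8.314)(610)) = 6279.5/5071.5 = 1.238

Z ≈ 1.238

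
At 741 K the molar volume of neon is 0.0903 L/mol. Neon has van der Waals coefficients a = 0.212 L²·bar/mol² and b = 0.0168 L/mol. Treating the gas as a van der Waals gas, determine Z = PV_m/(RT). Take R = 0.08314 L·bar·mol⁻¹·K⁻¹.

Z ≈ 1.190

P = RT/(V_m − b) − a/V_m² = (0.08314)(741)/(0.0903 − 0.0168) − 0.212/(0.0903)²
  = 61.607/0.073500 − 25.999 = 838.19 − 25.999 = 812.19 bar
Z = PV_m/(RT) = (812.19)(0.0903)/((0.08314)(741)) = 73.341/61.607 = 1.190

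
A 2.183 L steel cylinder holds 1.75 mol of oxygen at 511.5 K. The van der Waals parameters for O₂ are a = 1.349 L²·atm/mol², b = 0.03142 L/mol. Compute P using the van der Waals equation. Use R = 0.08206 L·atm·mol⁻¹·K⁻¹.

P ≈ 33.65 atm

P = nRT/(V − nb) − a n²/V²
nRT/(V − nb) = (1.75)(0.08206)(511.5)/(2.183 − 1.75×0.03142) = 73.454/2.1280 = 34.518 atm
a n²/V² = (1.349)(1.75)²/(2.183)² = 0.86692 atm
P = 34.518 − 0.86692 = 33.65 atm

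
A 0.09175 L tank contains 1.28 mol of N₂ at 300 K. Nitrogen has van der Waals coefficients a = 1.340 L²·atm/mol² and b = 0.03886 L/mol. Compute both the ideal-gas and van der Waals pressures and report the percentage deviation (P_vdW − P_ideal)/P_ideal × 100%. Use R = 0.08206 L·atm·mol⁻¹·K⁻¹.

Ideal: P_ideal = nRT/V = (1.28)(0.08206)(300)/0.09175 = 343.445 atm
vdW: P = nRT/(V − nb) − a n²/V² = 31.5110/0.0420092 − 2.19546/0.00841806 = 750.098 − 260.804 = 489.294 atm
% deviation = (489.294 − 343.445)/343.445 × 100% = 42.47%

42.47 %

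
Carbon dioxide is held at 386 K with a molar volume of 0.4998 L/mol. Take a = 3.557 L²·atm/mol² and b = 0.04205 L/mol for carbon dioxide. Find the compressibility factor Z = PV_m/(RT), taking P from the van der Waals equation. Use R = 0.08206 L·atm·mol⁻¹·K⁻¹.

Z ≈ 0.8672

P = RT/(V_m − b) − a/V_m² = (0.08206)(386)/(0.4998 − 0.04205) − 3.557/(0.4998)²
  = 31.675/0.45775 − 14.239 = 69.197 − 14.239 = 54.958 atm
Z = PV_m/(RT) = (54.958)(0.4998)/((0.08206)(386)) = 27.468/31.675 = 0.8672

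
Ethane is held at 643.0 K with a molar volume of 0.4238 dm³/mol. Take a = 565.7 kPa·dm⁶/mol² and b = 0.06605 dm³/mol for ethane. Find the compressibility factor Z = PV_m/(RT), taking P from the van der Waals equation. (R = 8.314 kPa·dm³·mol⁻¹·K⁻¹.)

Z ≈ 0.9349

P = RT/(V_m − b) − a/V_m² = (8.314)(643.0)/(0.4238 − 0.06605) − 565.7/(0.4238)²
  = 5345.9/0.35775 − 3149.7 = 14943 − 3149.7 = 11793 kPa
Z = PV_m/(RT) = (11793)(0.4238)/((8.314)(643.0)) = 4997.9/5345.9 = 0.9349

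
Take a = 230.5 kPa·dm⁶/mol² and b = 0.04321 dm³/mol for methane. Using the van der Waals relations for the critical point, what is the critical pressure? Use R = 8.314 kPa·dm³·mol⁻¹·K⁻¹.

P_c ≈ 4572 kPa

For a van der Waals gas, P_c = a/(27b²).
P_c = 230.5/(27×(0.04321)²) = 230.5/0.050412 = 4572 kPa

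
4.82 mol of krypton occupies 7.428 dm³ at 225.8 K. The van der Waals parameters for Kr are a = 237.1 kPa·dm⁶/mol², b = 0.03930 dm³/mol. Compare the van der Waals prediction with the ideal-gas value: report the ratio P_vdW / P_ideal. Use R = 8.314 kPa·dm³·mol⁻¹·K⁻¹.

P_vdW / P_ideal ≈ 0.9442

Ideal: P_ideal = nRT/V = (4.82)(8.314)(225.8)/7.428 = 1218.17 kPa
vdW: P = nRT/(V − nb) − a n²/V² = 9048.59/7.23857 − 5508.40/55.1752 = 1250.05 − 99.8347 = 1150.22 kPa
Ratio = 1150.22/1218.17 = 0.9442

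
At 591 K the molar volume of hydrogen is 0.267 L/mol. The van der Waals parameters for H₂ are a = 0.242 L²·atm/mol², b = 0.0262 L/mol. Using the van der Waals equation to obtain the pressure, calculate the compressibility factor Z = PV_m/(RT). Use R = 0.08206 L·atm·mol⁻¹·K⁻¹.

P = RT/(V_m − b) − a/V_m² = (0.08206)(591)/(0.267 − 0.0262) − 0.242/(0.267)²
  = 48.497/0.24080 − 3.3946 = 201.40 − 3.3946 = 198.01 atm
Z = PV_m/(RT) = (198.01)(0.267)/((0.08206)(591)) = 52.869/48.497 = 1.090

Z ≈ 1.090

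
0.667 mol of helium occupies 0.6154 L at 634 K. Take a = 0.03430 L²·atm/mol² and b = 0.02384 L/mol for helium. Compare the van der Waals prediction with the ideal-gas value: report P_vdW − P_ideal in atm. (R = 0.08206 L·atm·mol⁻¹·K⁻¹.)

ΔP ≈ 1.455 atm

Ideal: P_ideal = nRT/V = (0.667)(0.08206)(634)/0.6154 = 56.3883 atm
vdW: P = nRT/(V − nb) − a n²/V² = 34.7014/0.599499 − 0.0152597/0.378717 = 57.8840 − 0.0402931 = 57.8437 atm
ΔP = 57.8437 − 56.3883 = 1.455 atm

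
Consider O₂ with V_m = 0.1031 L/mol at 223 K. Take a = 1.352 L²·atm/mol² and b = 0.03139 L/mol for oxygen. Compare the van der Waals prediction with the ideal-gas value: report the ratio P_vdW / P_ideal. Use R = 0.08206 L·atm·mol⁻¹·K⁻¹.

P_vdW / P_ideal ≈ 0.7211

Ideal: P_ideal = RT/V_m = (0.08206)(223)/0.1031 = 177.492 atm
vdW: P = RT/(V_m − b) − a/V_m² = 18.2994/0.0717100 − 1.352/0.0106296 = 255.186 − 127.192 = 127.994 atm
Ratio = 127.994/177.492 = 0.7211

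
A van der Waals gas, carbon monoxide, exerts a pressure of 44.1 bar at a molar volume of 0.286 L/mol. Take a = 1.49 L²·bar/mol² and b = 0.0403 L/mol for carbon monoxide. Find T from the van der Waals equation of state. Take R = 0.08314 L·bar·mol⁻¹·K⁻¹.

T = (P + a/V_m²)(V_m − b)/R
P + a/V_m² = 44.1 + 1.49/(0.286)² = 62.316 bar
V_m − b = 0.286 − 0.0403 = 0.24570 L/mol
T = (62.316)(0.24570)/0.08314 = 184.2 K

T ≈ 184.2 K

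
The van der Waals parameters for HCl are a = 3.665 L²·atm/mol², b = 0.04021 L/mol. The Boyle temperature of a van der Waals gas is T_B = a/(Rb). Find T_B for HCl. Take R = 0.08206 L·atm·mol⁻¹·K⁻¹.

T_B ≈ 1111 K

For a van der Waals gas the second virial coefficient B₂ = b − a/(RT) vanishes at T_B = a/(Rb).
T_B = 3.665/(0.08206×0.04021) = 3.665/0.0032996 = 1111 K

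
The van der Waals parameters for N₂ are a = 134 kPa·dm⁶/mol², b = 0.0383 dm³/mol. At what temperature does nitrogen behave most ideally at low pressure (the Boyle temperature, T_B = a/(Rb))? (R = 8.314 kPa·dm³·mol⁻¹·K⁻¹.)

T_B ≈ 420.8 K

For a van der Waals gas the second virial coefficient B₂ = b − a/(RT) vanishes at T_B = a/(Rb).
T_B = 134/(8.314×0.0383) = 134/0.31843 = 420.8 K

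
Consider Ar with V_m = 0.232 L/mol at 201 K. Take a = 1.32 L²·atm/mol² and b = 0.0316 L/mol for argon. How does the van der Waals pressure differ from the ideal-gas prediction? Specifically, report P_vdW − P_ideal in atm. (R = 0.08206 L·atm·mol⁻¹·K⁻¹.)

ΔP ≈ -13.31 atm

Ideal: P_ideal = RT/V_m = (0.08206)(201)/0.232 = 71.0951 atm
vdW: P = RT/(V_m − b) − a/V_m² = 16.4941/0.200400 − 1.32/0.0538240 = 82.3059 − 24.5244 = 57.7815 atm
ΔP = 57.7815 − 71.0951 = -13.31 atm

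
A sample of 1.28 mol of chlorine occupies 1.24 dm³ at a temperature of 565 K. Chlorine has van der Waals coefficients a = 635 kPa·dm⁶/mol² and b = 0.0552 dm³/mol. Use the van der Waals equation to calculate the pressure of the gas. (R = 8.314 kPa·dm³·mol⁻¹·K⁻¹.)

P = nRT/(V − nb) − a n²/V²
nRT/(V − nb) = (1.28)(8.314)(565)/(1.24 − 1.28×0.0552) = 6012.7/1.1693 = 5142.1 kPa
a n²/V² = (635)(1.28)²/(1.24)² = 676.63 kPa
P = 5142.1 − 676.63 = 4465 kPa

P ≈ 4465 kPa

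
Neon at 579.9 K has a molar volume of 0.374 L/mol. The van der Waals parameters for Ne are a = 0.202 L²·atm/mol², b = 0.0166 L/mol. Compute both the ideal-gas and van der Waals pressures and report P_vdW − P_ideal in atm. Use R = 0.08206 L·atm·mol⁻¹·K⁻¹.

Ideal: P_ideal = RT/V_m = (0.08206)(579.9)/0.374 = 127.237 atm
vdW: P = RT/(V_m − b) − a/V_m² = 47.5866/0.357400 − 0.202/0.139876 = 133.147 − 1.44414 = 131.703 atm
ΔP = 131.703 − 127.237 = 4.47 atm

ΔP ≈ 4.47 atm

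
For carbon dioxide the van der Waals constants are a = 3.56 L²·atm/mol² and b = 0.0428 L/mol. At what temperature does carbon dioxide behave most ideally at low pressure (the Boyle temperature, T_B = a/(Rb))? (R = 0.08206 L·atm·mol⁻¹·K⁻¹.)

For a van der Waals gas the second virial coefficient B₂ = b − a/(RT) vanishes at T_B = a/(Rb).
T_B = 3.56/(0.08206×0.0428) = 3.56/0.0035122 = 1014 K

T_B ≈ 1014 K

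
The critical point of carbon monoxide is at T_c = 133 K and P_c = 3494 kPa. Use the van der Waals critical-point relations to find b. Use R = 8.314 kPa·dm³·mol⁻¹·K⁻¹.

From T_c = 8a/(27Rb) and P_c = a/(27b²): b = R T_c/(8 P_c).
b = (8.314)(133)/(8×3494) = 1105.8/27952 = 0.03956 dm³/mol

b ≈ 0.03956 dm³/mol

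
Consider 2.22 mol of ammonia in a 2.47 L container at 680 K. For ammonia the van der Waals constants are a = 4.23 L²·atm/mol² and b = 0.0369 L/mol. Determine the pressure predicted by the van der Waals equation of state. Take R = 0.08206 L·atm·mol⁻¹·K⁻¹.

P ≈ 48.46 atm

P = nRT/(V − nb) − a n²/V²
nRT/(V − nb) = (2.22)(0.08206)(680)/(2.47 − 2.22×0.0369) = 123.88/2.3881 = 51.874 atm
a n²/V² = (4.23)(2.22)²/(2.47)² = 3.4171 atm
P = 51.874 − 3.4171 = 48.46 atm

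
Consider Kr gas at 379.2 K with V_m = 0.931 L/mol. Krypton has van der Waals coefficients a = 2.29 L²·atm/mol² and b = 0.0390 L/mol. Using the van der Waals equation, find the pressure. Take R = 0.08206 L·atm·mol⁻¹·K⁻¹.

P = RT/(V_m − b) − a/V_m²
RT/(V_m − b) = (0.08206)(379.2)/(0.931 − 0.0390) = 31.117/0.89200 = 34.885 atm
a/V_m² = 2.29/(0.931)² = 2.6420 atm
P = 34.885 − 2.6420 = 32.24 atm

P ≈ 32.24 atm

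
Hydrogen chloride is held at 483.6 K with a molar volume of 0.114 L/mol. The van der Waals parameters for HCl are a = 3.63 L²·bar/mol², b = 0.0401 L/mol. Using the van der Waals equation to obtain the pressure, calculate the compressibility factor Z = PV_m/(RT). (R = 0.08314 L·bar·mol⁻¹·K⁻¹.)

Z ≈ 0.7507

P = RT/(V_m − b) − a/V_m² = (0.08314)(483.6)/(0.114 − 0.0401) − 3.63/(0.114)²
  = 40.207/0.073900 − 279.32 = 544.07 − 279.32 = 264.75 bar
Z = PV_m/(RT) = (264.75)(0.114)/((0.08314)(483.6)) = 30.182/40.207 = 0.7507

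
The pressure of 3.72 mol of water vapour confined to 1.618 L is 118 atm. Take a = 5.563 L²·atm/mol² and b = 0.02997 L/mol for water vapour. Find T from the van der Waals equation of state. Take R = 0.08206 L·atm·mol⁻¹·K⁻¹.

T ≈ 727.5 K

T = (P + a n²/V²)(V − nb)/(nR)
P + a n²/V² = 118 + (5.563)(3.72)²/(1.618)² = 147.41 atm
V − nb = 1.618 − (3.72)(0.02997) = 1.5065 L
T = (147.41)(1.5065)/((3.72)(0.08206)) = 727.5 K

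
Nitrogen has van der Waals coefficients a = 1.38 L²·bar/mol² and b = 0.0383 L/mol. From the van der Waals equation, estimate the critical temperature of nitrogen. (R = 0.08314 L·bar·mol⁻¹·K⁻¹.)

T_c ≈ 128.4 K

For a van der Waals gas, T_c = 8a/(27Rb).
T_c = 8×1.38/(27×0.08314×0.0383) = 11.040/0.085975 = 128.4 K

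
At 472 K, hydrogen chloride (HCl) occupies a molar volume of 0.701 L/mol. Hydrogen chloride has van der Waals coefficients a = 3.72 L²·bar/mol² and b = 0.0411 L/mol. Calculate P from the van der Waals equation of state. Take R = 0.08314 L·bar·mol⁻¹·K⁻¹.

P = RT/(V_m − b) − a/V_m²
RT/(V_m − b) = (0.08314)(472)/(0.701 − 0.0411) = 39.242/0.65990 = 59.467 bar
a/V_m² = 3.72/(0.701)² = 7.5702 bar
P = 59.467 − 7.5702 = 51.90 bar

P ≈ 51.90 bar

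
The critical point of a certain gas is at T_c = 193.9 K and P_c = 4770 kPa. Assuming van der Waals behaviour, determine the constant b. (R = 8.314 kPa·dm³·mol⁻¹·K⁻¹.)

b ≈ 0.04225 dm³/mol

From T_c = 8a/(27Rb) and P_c = a/(27b²): b = R T_c/(8 P_c).
b = (8.314)(193.9)/(8×4770) = 1612.1/38160 = 0.04225 dm³/mol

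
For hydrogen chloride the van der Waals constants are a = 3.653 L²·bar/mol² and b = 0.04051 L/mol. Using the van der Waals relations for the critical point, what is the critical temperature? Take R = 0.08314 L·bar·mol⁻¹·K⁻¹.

T_c ≈ 321.4 K

For a van der Waals gas, T_c = 8a/(27Rb).
T_c = 8×3.653/(27×0.08314×0.04051) = 29.224/0.090936 = 321.4 K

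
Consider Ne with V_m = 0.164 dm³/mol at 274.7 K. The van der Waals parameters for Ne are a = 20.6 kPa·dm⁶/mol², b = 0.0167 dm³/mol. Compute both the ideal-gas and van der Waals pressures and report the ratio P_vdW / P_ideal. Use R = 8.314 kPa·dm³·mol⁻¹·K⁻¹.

Ideal: P_ideal = RT/V_m = (8.314)(274.7)/0.164 = 13926.0 kPa
vdW: P = RT/(V_m − b) − a/V_m² = 2283.86/0.147300 − 20.6/0.0268960 = 15504.8 − 765.913 = 14738.9 kPa
Ratio = 14738.9/13926.0 = 1.058

P_vdW / P_ideal ≈ 1.058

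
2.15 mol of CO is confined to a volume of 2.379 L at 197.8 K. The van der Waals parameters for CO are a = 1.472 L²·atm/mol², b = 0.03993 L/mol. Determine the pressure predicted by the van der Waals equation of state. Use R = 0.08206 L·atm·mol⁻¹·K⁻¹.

P ≈ 14.02 atm

P = nRT/(V − nb) − a n²/V²
nRT/(V − nb) = (2.15)(0.08206)(197.8)/(2.379 − 2.15×0.03993) = 34.898/2.2932 = 15.218 atm
a n²/V² = (1.472)(2.15)²/(2.379)² = 1.2023 atm
P = 15.218 − 1.2023 = 14.02 atm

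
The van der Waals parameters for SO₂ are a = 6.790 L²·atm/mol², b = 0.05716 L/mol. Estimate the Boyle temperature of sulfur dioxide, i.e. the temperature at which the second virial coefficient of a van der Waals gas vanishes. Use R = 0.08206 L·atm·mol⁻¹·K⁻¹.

For a van der Waals gas the second virial coefficient B₂ = b − a/(RT) vanishes at T_B = a/(Rb).
T_B = 6.790/(0.08206×0.05716) = 6.790/0.0046905 = 1448 K

T_B ≈ 1448 K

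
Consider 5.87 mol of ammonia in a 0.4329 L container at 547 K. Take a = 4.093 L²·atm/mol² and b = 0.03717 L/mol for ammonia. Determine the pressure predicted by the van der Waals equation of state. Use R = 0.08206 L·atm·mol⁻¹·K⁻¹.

P ≈ 474.6 atm

P = nRT/(V − nb) − a n²/V²
nRT/(V − nb) = (5.87)(0.08206)(547)/(0.4329 − 5.87×0.03717) = 263.49/0.21471 = 1227.2 atm
a n²/V² = (4.093)(5.87)²/(0.4329)² = 752.56 atm
P = 1227.2 − 752.56 = 474.6 atm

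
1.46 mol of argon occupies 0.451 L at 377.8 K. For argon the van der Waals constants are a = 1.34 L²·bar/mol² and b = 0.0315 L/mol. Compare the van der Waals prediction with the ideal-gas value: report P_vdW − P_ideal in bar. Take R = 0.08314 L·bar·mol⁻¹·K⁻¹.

ΔP ≈ -2.50 bar

Ideal: P_ideal = nRT/V = (1.46)(0.08314)(377.8)/0.451 = 101.683 bar
vdW: P = nRT/(V − nb) − a n²/V² = 45.8590/0.405010 − 2.85634/0.203401 = 113.229 − 14.0429 = 99.186 bar
ΔP = 99.186 − 101.683 = -2.50 bar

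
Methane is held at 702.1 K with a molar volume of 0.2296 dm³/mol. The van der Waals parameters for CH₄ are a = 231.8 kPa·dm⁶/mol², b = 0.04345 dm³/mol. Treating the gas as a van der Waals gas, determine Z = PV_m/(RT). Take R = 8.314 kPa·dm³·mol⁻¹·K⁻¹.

Z ≈ 1.060

P = RT/(V_m − b) − a/V_m² = (8.314)(702.1)/(0.2296 − 0.04345) − 231.8/(0.2296)²
  = 5837.3/0.18615 − 4397.1 = 31358 − 4397.1 = 26961 kPa
Z = PV_m/(RT) = (26961)(0.2296)/((8.314)(702.1)) = 6190.2/5837.3 = 1.060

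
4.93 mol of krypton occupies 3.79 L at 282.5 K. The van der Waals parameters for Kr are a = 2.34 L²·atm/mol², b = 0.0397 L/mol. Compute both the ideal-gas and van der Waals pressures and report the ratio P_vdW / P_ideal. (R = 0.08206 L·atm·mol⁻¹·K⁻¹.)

Ideal: P_ideal = nRT/V = (4.93)(0.08206)(282.5)/3.79 = 30.1549 atm
vdW: P = nRT/(V − nb) − a n²/V² = 114.287/3.59428 − 56.8735/14.3641 = 31.7969 − 3.95942 = 27.8375 atm
Ratio = 27.8375/30.1549 = 0.9232

P_vdW / P_ideal ≈ 0.9232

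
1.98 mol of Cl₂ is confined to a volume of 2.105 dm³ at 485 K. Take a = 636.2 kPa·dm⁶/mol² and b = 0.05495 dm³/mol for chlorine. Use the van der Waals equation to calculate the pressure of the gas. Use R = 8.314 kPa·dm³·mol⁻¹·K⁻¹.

P = nRT/(V − nb) − a n²/V²
nRT/(V − nb) = (1.98)(8.314)(485)/(2.105 − 1.98×0.05495) = 7983.9/1.9962 = 3999.5 kPa
a n²/V² = (636.2)(1.98)²/(2.105)² = 562.89 kPa
P = 3999.5 − 562.89 = 3437 kPa

P ≈ 3437 kPa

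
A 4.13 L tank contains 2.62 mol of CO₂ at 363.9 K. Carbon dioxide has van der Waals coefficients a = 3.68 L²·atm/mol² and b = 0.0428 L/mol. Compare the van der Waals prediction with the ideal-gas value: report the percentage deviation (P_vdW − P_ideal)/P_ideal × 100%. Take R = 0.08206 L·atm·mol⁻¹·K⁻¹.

Ideal: P_ideal = nRT/V = (2.62)(0.08206)(363.9)/4.13 = 18.9437 atm
vdW: P = nRT/(V − nb) − a n²/V² = 78.2375/4.01786 − 25.2610/17.0569 = 19.4724 − 1.48098 = 17.9914 atm
% deviation = (17.9914 − 18.9437)/18.9437 × 100% = -5.03%

-5.03 %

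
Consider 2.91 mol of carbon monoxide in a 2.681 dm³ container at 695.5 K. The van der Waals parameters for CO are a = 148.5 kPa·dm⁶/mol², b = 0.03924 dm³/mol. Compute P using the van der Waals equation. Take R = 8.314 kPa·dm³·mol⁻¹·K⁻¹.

P ≈ 6381 kPa

P = nRT/(V − nb) − a n²/V²
nRT/(V − nb) = (2.91)(8.314)(695.5)/(2.681 − 2.91×0.03924) = 16827/2.5668 = 6555.6 kPa
a n²/V² = (148.5)(2.91)²/(2.681)² = 174.95 kPa
P = 6555.6 − 174.95 = 6381 kPa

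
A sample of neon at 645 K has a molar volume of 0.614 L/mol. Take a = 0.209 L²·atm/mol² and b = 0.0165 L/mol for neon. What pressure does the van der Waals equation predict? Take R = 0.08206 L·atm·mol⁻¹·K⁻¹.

P = RT/(V_m − b) − a/V_m²
RT/(V_m − b) = (0.08206)(645)/(0.614 − 0.0165) = 52.929/0.59750 = 88.584 atm
a/V_m² = 0.209/(0.614)² = 0.55438 atm
P = 88.584 − 0.55438 = 88.03 atm

P ≈ 88.03 atm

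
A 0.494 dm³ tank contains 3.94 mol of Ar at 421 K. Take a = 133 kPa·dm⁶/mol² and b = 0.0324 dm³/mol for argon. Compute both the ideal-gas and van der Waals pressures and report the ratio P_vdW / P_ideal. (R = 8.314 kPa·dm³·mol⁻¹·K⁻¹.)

Ideal: P_ideal = nRT/V = (3.94)(8.314)(421)/0.494 = 27916.5 kPa
vdW: P = nRT/(V − nb) − a n²/V² = 13790.8/0.366344 − 2064.64/0.244036 = 37644.4 − 8460.39 = 29184.0 kPa
Ratio = 29184.0/27916.5 = 1.045

P_vdW / P_ideal ≈ 1.045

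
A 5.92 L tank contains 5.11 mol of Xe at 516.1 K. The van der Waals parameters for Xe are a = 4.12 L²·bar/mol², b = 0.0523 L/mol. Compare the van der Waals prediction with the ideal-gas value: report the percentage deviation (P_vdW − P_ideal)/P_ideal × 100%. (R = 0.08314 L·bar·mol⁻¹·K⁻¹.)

-3.56 %

Ideal: P_ideal = nRT/V = (5.11)(0.08314)(516.1)/5.92 = 37.0376 bar
vdW: P = nRT/(V − nb) − a n²/V² = 219.263/5.65275 − 107.582/35.0464 = 38.7887 − 3.06970 = 35.7190 bar
% deviation = (35.7190 − 37.0376)/37.0376 × 100% = -3.56%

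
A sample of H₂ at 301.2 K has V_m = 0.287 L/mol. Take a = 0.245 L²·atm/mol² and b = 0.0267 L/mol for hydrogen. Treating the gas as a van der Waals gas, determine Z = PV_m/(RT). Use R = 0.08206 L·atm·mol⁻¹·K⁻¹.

Z ≈ 1.068

P = RT/(V_m − b) − a/V_m² = (0.08206)(301.2)/(0.287 − 0.0267) − 0.245/(0.287)²
  = 24.716/0.26030 − 2.9744 = 94.952 − 2.9744 = 91.978 atm
Z = PV_m/(RT) = (91.978)(0.287)/((0.08206)(301.2)) = 26.398/24.716 = 1.068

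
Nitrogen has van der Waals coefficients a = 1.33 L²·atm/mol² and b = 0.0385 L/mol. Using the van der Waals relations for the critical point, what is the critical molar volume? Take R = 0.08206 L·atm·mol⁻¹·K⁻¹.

For a van der Waals gas, V_m,c = 3b.
V_m,c = 3×0.0385 = 0.1155 L/mol

V_m,c ≈ 0.1155 L/mol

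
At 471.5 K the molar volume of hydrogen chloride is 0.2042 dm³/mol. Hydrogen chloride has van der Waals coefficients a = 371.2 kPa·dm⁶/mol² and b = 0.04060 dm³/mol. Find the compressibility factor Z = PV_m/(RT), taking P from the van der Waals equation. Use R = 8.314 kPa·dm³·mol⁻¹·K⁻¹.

Z ≈ 0.7844

P = RT/(V_m − b) − a/V_m² = (8.314)(471.5)/(0.2042 − 0.04060) − 371.2/(0.2042)²
  = 3920.1/0.16360 − 8902.2 = 23961 − 8902.2 = 15059 kPa
Z = PV_m/(RT) = (15059)(0.2042)/((8.314)(471.5)) = 3075.0/3920.1 = 0.7844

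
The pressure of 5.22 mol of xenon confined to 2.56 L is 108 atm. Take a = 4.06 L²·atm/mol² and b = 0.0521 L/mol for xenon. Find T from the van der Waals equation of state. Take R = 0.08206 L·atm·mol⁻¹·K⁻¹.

T ≈ 667.0 K

T = (P + a n²/V²)(V − nb)/(nR)
P + a n²/V² = 108 + (4.06)(5.22)²/(2.56)² = 124.88 atm
V − nb = 2.56 − (5.22)(0.0521) = 2.2880 L
T = (124.88)(2.2880)/((5.22)(0.08206)) = 667.0 K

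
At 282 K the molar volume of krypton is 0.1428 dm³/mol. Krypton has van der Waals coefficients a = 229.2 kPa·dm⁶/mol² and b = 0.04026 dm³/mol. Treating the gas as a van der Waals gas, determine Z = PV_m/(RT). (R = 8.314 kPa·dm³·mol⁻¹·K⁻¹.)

P = RT/(V_m − b) − a/V_m² = (8.314)(282)/(0.1428 − 0.04026) − 229.2/(0.1428)²
  = 2344.5/0.10254 − 11240 = 22864 − 11240 = 11624 kPa
Z = PV_m/(RT) = (11624)(0.1428)/((8.314)(282)) = 1659.9/2344.5 = 0.7080

Z ≈ 0.7080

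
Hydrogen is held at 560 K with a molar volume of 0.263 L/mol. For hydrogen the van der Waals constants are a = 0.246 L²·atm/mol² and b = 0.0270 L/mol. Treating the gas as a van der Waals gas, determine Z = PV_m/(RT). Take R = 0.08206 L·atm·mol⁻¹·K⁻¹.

Z ≈ 1.094

P = RT/(V_m − b) − a/V_m² = (0.08206)(560)/(0.263 − 0.0270) − 0.246/(0.263)²
  = 45.954/0.23600 − 3.5565 = 194.72 − 3.5565 = 191.16 atm
Z = PV_m/(RT) = (191.16)(0.263)/((0.08206)(560)) = 50.275/45.954 = 1.094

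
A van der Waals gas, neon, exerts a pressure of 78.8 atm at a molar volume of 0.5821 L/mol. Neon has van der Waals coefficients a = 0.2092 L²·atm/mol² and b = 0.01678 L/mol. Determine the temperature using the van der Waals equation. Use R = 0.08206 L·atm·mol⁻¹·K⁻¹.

T ≈ 547.1 K

T = (P + a/V_m²)(V_m − b)/R
P + a/V_m² = 78.8 + 0.2092/(0.5821)² = 79.417 atm
V_m − b = 0.5821 − 0.01678 = 0.56532 L/mol
T = (79.417)(0.56532)/0.08206 = 547.1 K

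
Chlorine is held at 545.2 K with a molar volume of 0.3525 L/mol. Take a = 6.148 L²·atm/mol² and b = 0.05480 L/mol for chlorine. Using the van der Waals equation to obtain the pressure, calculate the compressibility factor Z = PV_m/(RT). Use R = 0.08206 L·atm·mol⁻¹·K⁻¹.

P = RT/(V_m − b) − a/V_m² = (0.08206)(545.2)/(0.3525 − 0.05480) − 6.148/(0.3525)²
  = 44.739/0.29770 − 49.478 = 150.28 − 49.478 = 100.80 atm
Z = PV_m/(RT) = (100.80)(0.3525)/((0.08206)(545.2)) = 35.532/44.739 = 0.7942

Z ≈ 0.7942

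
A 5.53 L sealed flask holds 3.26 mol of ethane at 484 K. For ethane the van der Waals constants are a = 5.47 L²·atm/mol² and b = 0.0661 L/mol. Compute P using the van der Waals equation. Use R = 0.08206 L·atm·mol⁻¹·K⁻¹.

P ≈ 22.46 atm

P = nRT/(V − nb) − a n²/V²
nRT/(V − nb) = (3.26)(0.08206)(484)/(5.53 − 3.26×0.0661) = 129.48/5.3145 = 24.364 atm
a n²/V² = (5.47)(3.26)²/(5.53)² = 1.9010 atm
P = 24.364 − 1.9010 = 22.46 atm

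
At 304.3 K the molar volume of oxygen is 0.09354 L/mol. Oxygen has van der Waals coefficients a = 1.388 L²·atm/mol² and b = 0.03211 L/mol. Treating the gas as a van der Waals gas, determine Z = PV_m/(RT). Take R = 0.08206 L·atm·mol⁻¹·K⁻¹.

Z ≈ 0.9285

P = RT/(V_m − b) − a/V_m² = (0.08206)(304.3)/(0.09354 − 0.03211) − 1.388/(0.09354)²
  = 24.971/0.061430 − 158.63 = 406.50 − 158.63 = 247.87 atm
Z = PV_m/(RT) = (247.87)(0.09354)/((0.08206)(304.3)) = 23.186/24.971 = 0.9285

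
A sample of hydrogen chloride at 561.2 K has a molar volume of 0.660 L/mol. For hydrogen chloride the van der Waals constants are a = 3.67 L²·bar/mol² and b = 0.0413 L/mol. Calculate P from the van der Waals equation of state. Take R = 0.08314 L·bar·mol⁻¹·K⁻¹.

P ≈ 66.99 bar

P = RT/(V_m − b) − a/V_m²
RT/(V_m − b) = (0.08314)(561.2)/(0.660 − 0.0413) = 46.658/0.61870 = 75.413 bar
a/V_m² = 3.67/(0.660)² = 8.4252 bar
P = 75.413 − 8.4252 = 66.99 bar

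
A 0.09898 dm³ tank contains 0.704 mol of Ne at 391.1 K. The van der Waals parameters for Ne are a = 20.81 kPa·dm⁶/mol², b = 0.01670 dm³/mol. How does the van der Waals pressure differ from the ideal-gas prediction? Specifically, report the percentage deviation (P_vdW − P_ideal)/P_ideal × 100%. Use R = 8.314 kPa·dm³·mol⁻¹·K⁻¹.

Ideal: P_ideal = nRT/V = (0.704)(8.314)(391.1)/0.09898 = 23127.2 kPa
vdW: P = nRT/(V − nb) − a n²/V² = 2289.13/0.0872232 − 10.3138/0.00979704 = 26244.5 − 1052.75 = 25191.8 kPa
% deviation = (25191.8 − 23127.2)/23127.2 × 100% = 8.93%

8.93 %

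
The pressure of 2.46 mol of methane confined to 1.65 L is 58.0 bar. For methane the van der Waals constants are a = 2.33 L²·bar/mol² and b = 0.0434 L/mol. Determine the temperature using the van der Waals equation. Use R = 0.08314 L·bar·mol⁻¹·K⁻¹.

T = (P + a n²/V²)(V − nb)/(nR)
P + a n²/V² = 58.0 + (2.33)(2.46)²/(1.65)² = 63.179 bar
V − nb = 1.65 − (2.46)(0.0434) = 1.5432 L
T = (63.179)(1.5432)/((2.46)(0.08314)) = 476.7 K

T ≈ 476.7 K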